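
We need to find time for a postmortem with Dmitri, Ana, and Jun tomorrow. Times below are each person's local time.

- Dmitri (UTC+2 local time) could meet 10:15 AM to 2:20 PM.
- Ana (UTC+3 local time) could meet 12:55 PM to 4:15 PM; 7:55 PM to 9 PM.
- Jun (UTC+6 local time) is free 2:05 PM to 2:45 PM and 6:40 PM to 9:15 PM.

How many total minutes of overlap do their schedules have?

0

Dmitri in UTC: 08:15-12:20 (subtract 2h to convert from UTC+2).
Ana in UTC: 09:55-13:15, 16:55-18:00 (subtract 3h to convert from UTC+3).
Jun in UTC: 08:05-08:45, 12:40-15:15 (subtract 6h to convert from UTC+6).
Dmitri ∩ Ana: 09:55-12:20.
Dmitri ∩ Ana ∩ Jun: ∅.
There is no time when everyone is free.
There is no common window, so the total is 0 minutes.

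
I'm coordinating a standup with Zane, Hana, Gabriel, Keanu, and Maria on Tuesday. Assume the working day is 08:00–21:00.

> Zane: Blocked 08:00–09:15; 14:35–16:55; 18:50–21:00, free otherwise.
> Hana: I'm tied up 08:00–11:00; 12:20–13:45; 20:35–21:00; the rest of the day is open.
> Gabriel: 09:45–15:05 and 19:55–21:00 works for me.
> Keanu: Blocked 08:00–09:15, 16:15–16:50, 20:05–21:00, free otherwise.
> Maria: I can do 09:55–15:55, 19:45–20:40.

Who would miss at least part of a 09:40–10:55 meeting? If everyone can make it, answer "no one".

Gabriel, Hana, Maria

Zane free: 09:15-14:35, 16:55-18:50 (invert busy blocks within the working day).
Hana free: 11:00-12:20, 13:45-20:35 (invert busy blocks within the working day).
Gabriel free: 09:45-15:05, 19:55-21:00.
Keanu free: 09:15-16:15, 16:50-20:05 (invert busy blocks within the working day).
Maria free: 09:55-15:55, 19:45-20:40.
Zane: free for 09:40-10:55. Hana: not fully free for 09:40-10:55. Gabriel: not fully free for 09:40-10:55. Keanu: free for 09:40-10:55. Maria: not fully free for 09:40-10:55.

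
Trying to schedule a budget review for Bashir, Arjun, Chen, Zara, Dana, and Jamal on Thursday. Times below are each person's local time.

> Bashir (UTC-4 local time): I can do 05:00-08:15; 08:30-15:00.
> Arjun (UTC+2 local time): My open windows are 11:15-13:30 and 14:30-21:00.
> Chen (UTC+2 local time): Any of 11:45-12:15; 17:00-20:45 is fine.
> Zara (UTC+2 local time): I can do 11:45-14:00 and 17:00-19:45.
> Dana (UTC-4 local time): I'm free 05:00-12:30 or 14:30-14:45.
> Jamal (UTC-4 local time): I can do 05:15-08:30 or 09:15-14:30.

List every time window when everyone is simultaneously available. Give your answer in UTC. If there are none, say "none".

Bashir in UTC: 09:00-12:15, 12:30-19:00 (add 4h to convert from UTC-4).
Arjun in UTC: 09:15-11:30, 12:30-19:00 (subtract 2h to convert from UTC+2).
Chen in UTC: 09:45-10:15, 15:00-18:45 (subtract 2h to convert from UTC+2).
Zara in UTC: 09:45-12:00, 15:00-17:45 (subtract 2h to convert from UTC+2).
Dana in UTC: 09:00-16:30, 18:30-18:45 (add 4h to convert from UTC-4).
Jamal in UTC: 09:15-12:30, 13:15-18:30 (add 4h to convert from UTC-4).
Bashir ∩ Arjun: 09:15-11:30, 12:30-19:00.
Bashir ∩ Arjun ∩ Chen: 09:45-10:15, 15:00-18:45.
Bashir ∩ Arjun ∩ Chen ∩ Zara: 09:45-10:15, 15:00-17:45.
Bashir ∩ Arjun ∩ Chen ∩ Zara ∩ Dana: 09:45-10:15, 15:00-16:30.
Bashir ∩ Arjun ∩ Chen ∩ Zara ∩ Dana ∩ Jamal: 09:45-10:15, 15:00-16:30.
Those are the intersection windows.

09:45-10:15, 15:00-16:30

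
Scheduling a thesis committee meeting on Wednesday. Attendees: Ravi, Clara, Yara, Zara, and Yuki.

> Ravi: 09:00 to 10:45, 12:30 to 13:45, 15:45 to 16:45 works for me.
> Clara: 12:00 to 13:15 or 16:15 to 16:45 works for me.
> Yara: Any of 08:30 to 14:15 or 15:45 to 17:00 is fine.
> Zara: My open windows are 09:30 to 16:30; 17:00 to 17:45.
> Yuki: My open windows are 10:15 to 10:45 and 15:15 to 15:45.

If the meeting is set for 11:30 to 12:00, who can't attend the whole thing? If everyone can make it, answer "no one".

Clara, Ravi, Yuki

Ravi: not fully free for 11:30-12:00. Clara: not fully free for 11:30-12:00. Yara: free for 11:30-12:00. Zara: free for 11:30-12:00. Yuki: not fully free for 11:30-12:00.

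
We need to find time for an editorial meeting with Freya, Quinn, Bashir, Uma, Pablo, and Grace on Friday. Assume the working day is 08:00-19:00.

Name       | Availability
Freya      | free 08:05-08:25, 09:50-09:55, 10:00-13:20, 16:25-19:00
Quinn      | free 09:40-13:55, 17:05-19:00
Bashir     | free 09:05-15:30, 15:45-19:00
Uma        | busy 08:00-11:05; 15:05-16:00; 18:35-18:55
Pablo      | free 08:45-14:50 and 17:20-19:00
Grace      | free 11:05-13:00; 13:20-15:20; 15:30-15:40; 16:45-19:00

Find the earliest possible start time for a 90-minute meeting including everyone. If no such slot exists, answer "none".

Freya free: 08:05-08:25, 09:50-09:55, 10:00-13:20, 16:25-19:00.
Quinn free: 09:40-13:55, 17:05-19:00.
Bashir free: 09:05-15:30, 15:45-19:00.
Uma free: 11:05-15:05, 16:00-18:35, 18:55-19:00 (invert busy blocks within the working day).
Pablo free: 08:45-14:50, 17:20-19:00.
Grace free: 11:05-13:00, 13:20-15:20, 15:30-15:40, 16:45-19:00.
Freya ∩ Quinn: 09:50-09:55, 10:00-13:20, 17:05-19:00.
Freya ∩ Quinn ∩ Bashir: 09:50-09:55, 10:00-13:20, 17:05-19:00.
Freya ∩ Quinn ∩ Bashir ∩ Uma: 11:05-13:20, 17:05-18:35, 18:55-19:00.
Freya ∩ Quinn ∩ Bashir ∩ Uma ∩ Pablo: 11:05-13:20, 17:20-18:35, 18:55-19:00.
Freya ∩ Quinn ∩ Bashir ∩ Uma ∩ Pablo ∩ Grace: 11:05-13:00, 17:20-18:35, 18:55-19:00.
Those are the intersection windows.
The first common window of at least 90 minutes is 11:05-13:00, so the earliest start is 11:05.

11:05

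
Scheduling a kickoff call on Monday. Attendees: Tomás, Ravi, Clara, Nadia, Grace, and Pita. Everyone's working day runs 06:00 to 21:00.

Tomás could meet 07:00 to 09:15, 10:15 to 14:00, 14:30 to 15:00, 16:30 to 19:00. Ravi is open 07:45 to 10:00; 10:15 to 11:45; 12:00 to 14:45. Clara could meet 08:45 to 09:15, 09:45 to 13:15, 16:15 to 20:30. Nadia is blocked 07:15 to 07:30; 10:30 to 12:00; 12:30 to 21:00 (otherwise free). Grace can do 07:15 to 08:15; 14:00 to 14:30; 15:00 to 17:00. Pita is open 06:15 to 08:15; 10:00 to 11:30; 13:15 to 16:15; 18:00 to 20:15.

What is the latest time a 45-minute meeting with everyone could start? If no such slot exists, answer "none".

none

Tomás free: 07:00-09:15, 10:15-14:00, 14:30-15:00, 16:30-19:00.
Ravi free: 07:45-10:00, 10:15-11:45, 12:00-14:45.
Clara free: 08:45-09:15, 09:45-13:15, 16:15-20:30.
Nadia free: 06:00-07:15, 07:30-10:30, 12:00-12:30 (invert busy blocks within the working day).
Grace free: 07:15-08:15, 14:00-14:30, 15:00-17:00.
Pita free: 06:15-08:15, 10:00-11:30, 13:15-16:15, 18:00-20:15.
Tomás ∩ Ravi: 07:45-09:15, 10:15-11:45, 12:00-14:00, 14:30-14:45.
Tomás ∩ Ravi ∩ Clara: 08:45-09:15, 10:15-11:45, 12:00-13:15.
Tomás ∩ Ravi ∩ Clara ∩ Nadia: 08:45-09:15, 10:15-10:30, 12:00-12:30.
Tomás ∩ Ravi ∩ Clara ∩ Nadia ∩ Grace: ∅.
Tomás ∩ Ravi ∩ Clara ∩ Nadia ∩ Grace ∩ Pita: ∅.
There is no time when everyone is free.
No common window is at least 45 minutes long.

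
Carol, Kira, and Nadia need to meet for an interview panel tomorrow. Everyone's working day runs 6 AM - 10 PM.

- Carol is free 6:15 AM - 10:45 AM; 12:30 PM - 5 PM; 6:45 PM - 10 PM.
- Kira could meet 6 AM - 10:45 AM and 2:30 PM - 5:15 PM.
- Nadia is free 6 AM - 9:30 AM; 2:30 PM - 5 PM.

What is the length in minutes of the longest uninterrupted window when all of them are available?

Carol ∩ Kira: 06:15-10:45, 14:30-17:00.
Carol ∩ Kira ∩ Nadia: 06:15-09:30, 14:30-17:00.
The longest is 06:15-09:30 at 195 minutes.

195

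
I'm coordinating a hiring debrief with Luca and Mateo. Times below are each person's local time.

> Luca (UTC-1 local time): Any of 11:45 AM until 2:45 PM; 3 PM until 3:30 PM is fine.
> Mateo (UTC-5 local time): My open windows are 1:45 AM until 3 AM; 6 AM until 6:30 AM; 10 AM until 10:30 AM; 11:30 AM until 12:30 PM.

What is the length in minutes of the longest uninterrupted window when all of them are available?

Luca in UTC: 12:45-15:45, 16:00-16:30 (add 1h to convert from UTC-1).
Mateo in UTC: 06:45-08:00, 11:00-11:30, 15:00-15:30, 16:30-17:30 (add 5h to convert from UTC-5).
Luca ∩ Mateo: 15:00-15:30.
The longest is 15:00-15:30 at 30 minutes.

30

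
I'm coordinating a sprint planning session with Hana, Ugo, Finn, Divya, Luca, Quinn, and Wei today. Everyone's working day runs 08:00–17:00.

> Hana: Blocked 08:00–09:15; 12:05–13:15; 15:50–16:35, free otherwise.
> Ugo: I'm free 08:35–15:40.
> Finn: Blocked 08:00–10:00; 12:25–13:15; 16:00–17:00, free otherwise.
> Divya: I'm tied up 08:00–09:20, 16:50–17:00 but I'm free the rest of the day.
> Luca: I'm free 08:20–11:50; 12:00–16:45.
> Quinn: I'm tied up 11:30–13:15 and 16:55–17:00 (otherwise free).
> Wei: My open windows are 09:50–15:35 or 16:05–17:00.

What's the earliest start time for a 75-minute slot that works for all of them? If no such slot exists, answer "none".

10:00

Hana free: 09:15-12:05, 13:15-15:50, 16:35-17:00 (invert busy blocks within the working day).
Ugo free: 08:35-15:40.
Finn free: 10:00-12:25, 13:15-16:00 (invert busy blocks within the working day).
Divya free: 09:20-16:50 (invert busy blocks within the working day).
Luca free: 08:20-11:50, 12:00-16:45.
Quinn free: 08:00-11:30, 13:15-16:55 (invert busy blocks within the working day).
Wei free: 09:50-15:35, 16:05-17:00.
Hana ∩ Ugo: 09:15-12:05, 13:15-15:40.
Hana ∩ Ugo ∩ Finn: 10:00-12:05, 13:15-15:40.
Hana ∩ Ugo ∩ Finn ∩ Divya: 10:00-12:05, 13:15-15:40.
Hana ∩ Ugo ∩ Finn ∩ Divya ∩ Luca: 10:00-11:50, 12:00-12:05, 13:15-15:40.
Hana ∩ Ugo ∩ Finn ∩ Divya ∩ Luca ∩ Quinn: 10:00-11:30, 13:15-15:40.
Hana ∩ Ugo ∩ Finn ∩ Divya ∩ Luca ∩ Quinn ∩ Wei: 10:00-11:30, 13:15-15:35.
So the common availability across everyone is 10:00-11:30, 13:15-15:35.
The first common window of at least 75 minutes is 10:00-11:30, so the earliest start is 10:00.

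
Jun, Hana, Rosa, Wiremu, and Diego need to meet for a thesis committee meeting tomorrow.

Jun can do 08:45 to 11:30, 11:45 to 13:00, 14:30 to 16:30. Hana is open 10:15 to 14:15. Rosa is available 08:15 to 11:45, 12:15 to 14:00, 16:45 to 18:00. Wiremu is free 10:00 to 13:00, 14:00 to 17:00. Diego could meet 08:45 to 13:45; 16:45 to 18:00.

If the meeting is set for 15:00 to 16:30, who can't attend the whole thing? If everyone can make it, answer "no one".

Diego, Hana, Rosa

Jun: free for 15:00-16:30. Hana: not fully free for 15:00-16:30. Rosa: not fully free for 15:00-16:30. Wiremu: free for 15:00-16:30. Diego: not fully free for 15:00-16:30.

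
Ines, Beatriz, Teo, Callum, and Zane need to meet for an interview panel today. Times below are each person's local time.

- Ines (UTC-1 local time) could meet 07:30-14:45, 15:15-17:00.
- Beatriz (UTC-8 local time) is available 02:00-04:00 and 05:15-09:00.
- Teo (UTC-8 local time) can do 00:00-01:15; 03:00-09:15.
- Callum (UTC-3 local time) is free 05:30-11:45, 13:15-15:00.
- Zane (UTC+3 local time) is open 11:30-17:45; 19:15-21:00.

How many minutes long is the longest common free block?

90

Ines in UTC: 08:30-15:45, 16:15-18:00 (add 1h to convert from UTC-1).
Beatriz in UTC: 10:00-12:00, 13:15-17:00 (add 8h to convert from UTC-8).
Teo in UTC: 08:00-09:15, 11:00-17:15 (add 8h to convert from UTC-8).
Callum in UTC: 08:30-14:45, 16:15-18:00 (add 3h to convert from UTC-3).
Zane in UTC: 08:30-14:45, 16:15-18:00 (subtract 3h to convert from UTC+3).
Ines ∩ Beatriz: 10:00-12:00, 13:15-15:45, 16:15-17:00.
Ines ∩ Beatriz ∩ Teo: 11:00-12:00, 13:15-15:45, 16:15-17:00.
Ines ∩ Beatriz ∩ Teo ∩ Callum: 11:00-12:00, 13:15-14:45, 16:15-17:00.
Ines ∩ Beatriz ∩ Teo ∩ Callum ∩ Zane: 11:00-12:00, 13:15-14:45, 16:15-17:00.
The longest is 13:15-14:45 at 90 minutes.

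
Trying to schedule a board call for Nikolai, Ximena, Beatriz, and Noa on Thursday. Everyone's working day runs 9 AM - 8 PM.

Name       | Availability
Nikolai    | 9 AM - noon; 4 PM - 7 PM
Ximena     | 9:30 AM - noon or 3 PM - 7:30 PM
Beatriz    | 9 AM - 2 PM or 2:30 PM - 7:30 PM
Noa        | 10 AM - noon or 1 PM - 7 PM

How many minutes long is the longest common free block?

Nikolai ∩ Ximena: 09:30-12:00, 16:00-19:00.
Nikolai ∩ Ximena ∩ Beatriz: 09:30-12:00, 16:00-19:00.
Nikolai ∩ Ximena ∩ Beatriz ∩ Noa: 10:00-12:00, 16:00-19:00.
Those are the intersection windows.
The longest is 16:00-19:00 at 180 minutes.

180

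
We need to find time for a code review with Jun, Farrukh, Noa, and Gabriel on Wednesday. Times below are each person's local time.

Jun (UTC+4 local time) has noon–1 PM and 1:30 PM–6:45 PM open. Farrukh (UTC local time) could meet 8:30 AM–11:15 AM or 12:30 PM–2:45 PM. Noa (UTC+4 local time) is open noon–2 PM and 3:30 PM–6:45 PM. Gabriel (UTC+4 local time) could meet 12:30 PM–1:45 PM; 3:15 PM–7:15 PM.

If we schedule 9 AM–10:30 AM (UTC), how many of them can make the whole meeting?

1

Jun in UTC: 08:00-09:00, 09:30-14:45 (subtract 4h to convert from UTC+4).
Farrukh in UTC: 08:30-11:15, 12:30-14:45.
Noa in UTC: 08:00-10:00, 11:30-14:45 (subtract 4h to convert from UTC+4).
Gabriel in UTC: 08:30-09:45, 11:15-15:15 (subtract 4h to convert from UTC+4).
Farrukh can make the full 09:00-10:30 slot — that's 1.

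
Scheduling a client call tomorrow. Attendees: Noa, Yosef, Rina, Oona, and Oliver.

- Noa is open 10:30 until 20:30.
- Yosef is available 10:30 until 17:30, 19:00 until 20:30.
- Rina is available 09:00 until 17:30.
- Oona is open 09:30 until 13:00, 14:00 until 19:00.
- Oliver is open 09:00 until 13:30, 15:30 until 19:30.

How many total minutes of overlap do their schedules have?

Noa ∩ Yosef: 10:30-17:30, 19:00-20:30.
Noa ∩ Yosef ∩ Rina: 10:30-17:30.
Noa ∩ Yosef ∩ Rina ∩ Oona: 10:30-13:00, 14:00-17:30.
Noa ∩ Yosef ∩ Rina ∩ Oona ∩ Oliver: 10:30-13:00, 15:30-17:30.
Summing the common windows: 150 + 120 = 270 minutes.

270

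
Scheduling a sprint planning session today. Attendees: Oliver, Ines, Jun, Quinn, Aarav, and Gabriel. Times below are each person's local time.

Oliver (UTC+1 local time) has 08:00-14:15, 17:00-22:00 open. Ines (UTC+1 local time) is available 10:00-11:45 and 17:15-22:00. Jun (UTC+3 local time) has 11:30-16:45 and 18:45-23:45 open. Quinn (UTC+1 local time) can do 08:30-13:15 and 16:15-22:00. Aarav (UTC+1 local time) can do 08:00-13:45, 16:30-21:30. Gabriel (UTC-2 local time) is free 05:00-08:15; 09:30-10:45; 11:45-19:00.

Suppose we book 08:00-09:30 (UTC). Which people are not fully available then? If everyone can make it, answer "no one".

Oliver in UTC: 07:00-13:15, 16:00-21:00 (subtract 1h to convert from UTC+1).
Ines in UTC: 09:00-10:45, 16:15-21:00 (subtract 1h to convert from UTC+1).
Jun in UTC: 08:30-13:45, 15:45-20:45 (subtract 3h to convert from UTC+3).
Quinn in UTC: 07:30-12:15, 15:15-21:00 (subtract 1h to convert from UTC+1).
Aarav in UTC: 07:00-12:45, 15:30-20:30 (subtract 1h to convert from UTC+1).
Gabriel in UTC: 07:00-10:15, 11:30-12:45, 13:45-21:00 (add 2h to convert from UTC-2).
Oliver: free for 08:00-09:30. Ines: not fully free for 08:00-09:30. Jun: not fully free for 08:00-09:30. Quinn: free for 08:00-09:30. Aarav: free for 08:00-09:30. Gabriel: free for 08:00-09:30.

Ines, Jun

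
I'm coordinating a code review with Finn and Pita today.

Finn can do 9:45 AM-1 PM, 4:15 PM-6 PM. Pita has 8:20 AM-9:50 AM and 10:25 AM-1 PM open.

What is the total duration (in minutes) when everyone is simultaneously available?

160

Finn ∩ Pita: 09:45-09:50, 10:25-13:00.
Those are the intersection windows.
Summing the common windows: 5 + 155 = 160 minutes.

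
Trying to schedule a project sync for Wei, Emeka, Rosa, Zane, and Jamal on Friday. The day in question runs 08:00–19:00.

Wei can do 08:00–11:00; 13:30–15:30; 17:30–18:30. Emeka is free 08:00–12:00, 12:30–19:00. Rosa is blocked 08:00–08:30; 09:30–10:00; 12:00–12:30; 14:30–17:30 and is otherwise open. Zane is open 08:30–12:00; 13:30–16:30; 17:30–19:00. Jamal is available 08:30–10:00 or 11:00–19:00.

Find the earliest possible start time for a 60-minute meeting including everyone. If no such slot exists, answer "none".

Wei free: 08:00-11:00, 13:30-15:30, 17:30-18:30.
Emeka free: 08:00-12:00, 12:30-19:00.
Rosa free: 08:30-09:30, 10:00-12:00, 12:30-14:30, 17:30-19:00 (invert busy blocks within the working day).
Zane free: 08:30-12:00, 13:30-16:30, 17:30-19:00.
Jamal free: 08:30-10:00, 11:00-19:00.
Wei ∩ Emeka: 08:00-11:00, 13:30-15:30, 17:30-18:30.
Wei ∩ Emeka ∩ Rosa: 08:30-09:30, 10:00-11:00, 13:30-14:30, 17:30-18:30.
Wei ∩ Emeka ∩ Rosa ∩ Zane: 08:30-09:30, 10:00-11:00, 13:30-14:30, 17:30-18:30.
Wei ∩ Emeka ∩ Rosa ∩ Zane ∩ Jamal: 08:30-09:30, 13:30-14:30, 17:30-18:30.
The first common window of at least 60 minutes is 08:30-09:30, so the earliest start is 08:30.

08:30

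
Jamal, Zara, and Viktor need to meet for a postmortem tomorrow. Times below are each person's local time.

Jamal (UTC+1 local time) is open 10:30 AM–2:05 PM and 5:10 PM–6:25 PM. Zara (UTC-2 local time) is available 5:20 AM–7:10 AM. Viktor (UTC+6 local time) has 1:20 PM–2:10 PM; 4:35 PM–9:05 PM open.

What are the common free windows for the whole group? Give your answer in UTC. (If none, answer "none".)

Jamal in UTC: 09:30-13:05, 16:10-17:25 (subtract 1h to convert from UTC+1).
Zara in UTC: 07:20-09:10 (add 2h to convert from UTC-2).
Viktor in UTC: 07:20-08:10, 10:35-15:05 (subtract 6h to convert from UTC+6).
Jamal ∩ Zara: ∅.
Jamal ∩ Zara ∩ Viktor: ∅.
There is no time when everyone is free.

none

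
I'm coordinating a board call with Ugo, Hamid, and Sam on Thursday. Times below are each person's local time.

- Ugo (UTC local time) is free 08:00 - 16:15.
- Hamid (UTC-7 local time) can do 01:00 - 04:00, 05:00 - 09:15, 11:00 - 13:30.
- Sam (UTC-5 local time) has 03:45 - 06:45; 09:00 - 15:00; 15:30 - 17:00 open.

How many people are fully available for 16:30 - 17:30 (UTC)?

Ugo in UTC: 08:00-16:15.
Hamid in UTC: 08:00-11:00, 12:00-16:15, 18:00-20:30 (add 7h to convert from UTC-7).
Sam in UTC: 08:45-11:45, 14:00-20:00, 20:30-22:00 (add 5h to convert from UTC-5).
Sam can make the full 16:30-17:30 slot — that's 1.

1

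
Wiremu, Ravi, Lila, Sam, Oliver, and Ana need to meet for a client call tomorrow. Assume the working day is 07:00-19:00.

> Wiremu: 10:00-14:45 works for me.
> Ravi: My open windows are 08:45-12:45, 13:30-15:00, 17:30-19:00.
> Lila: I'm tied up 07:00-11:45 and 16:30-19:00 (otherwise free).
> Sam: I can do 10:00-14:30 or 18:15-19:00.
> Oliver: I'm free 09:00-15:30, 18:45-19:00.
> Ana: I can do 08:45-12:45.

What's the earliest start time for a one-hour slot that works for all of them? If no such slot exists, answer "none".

11:45

Wiremu free: 10:00-14:45.
Ravi free: 08:45-12:45, 13:30-15:00, 17:30-19:00.
Lila free: 11:45-16:30 (invert busy blocks within the working day).
Sam free: 10:00-14:30, 18:15-19:00.
Oliver free: 09:00-15:30, 18:45-19:00.
Ana free: 08:45-12:45.
Wiremu ∩ Ravi: 10:00-12:45, 13:30-14:45.
Wiremu ∩ Ravi ∩ Lila: 11:45-12:45, 13:30-14:45.
Wiremu ∩ Ravi ∩ Lila ∩ Sam: 11:45-12:45, 13:30-14:30.
Wiremu ∩ Ravi ∩ Lila ∩ Sam ∩ Oliver: 11:45-12:45, 13:30-14:30.
Wiremu ∩ Ravi ∩ Lila ∩ Sam ∩ Oliver ∩ Ana: 11:45-12:45.
The first common window of at least 60 minutes is 11:45-12:45, so the earliest start is 11:45.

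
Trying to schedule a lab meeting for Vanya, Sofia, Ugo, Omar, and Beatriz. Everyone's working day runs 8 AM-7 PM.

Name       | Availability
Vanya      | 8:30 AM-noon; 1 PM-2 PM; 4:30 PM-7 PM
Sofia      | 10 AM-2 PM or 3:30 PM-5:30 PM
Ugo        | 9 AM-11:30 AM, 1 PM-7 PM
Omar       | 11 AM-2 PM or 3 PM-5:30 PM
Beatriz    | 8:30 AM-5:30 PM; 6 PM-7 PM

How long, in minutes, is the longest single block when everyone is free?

60

Vanya ∩ Sofia: 10:00-12:00, 13:00-14:00, 16:30-17:30.
Vanya ∩ Sofia ∩ Ugo: 10:00-11:30, 13:00-14:00, 16:30-17:30.
Vanya ∩ Sofia ∩ Ugo ∩ Omar: 11:00-11:30, 13:00-14:00, 16:30-17:30.
Vanya ∩ Sofia ∩ Ugo ∩ Omar ∩ Beatriz: 11:00-11:30, 13:00-14:00, 16:30-17:30.
The longest is 13:00-14:00 at 60 minutes.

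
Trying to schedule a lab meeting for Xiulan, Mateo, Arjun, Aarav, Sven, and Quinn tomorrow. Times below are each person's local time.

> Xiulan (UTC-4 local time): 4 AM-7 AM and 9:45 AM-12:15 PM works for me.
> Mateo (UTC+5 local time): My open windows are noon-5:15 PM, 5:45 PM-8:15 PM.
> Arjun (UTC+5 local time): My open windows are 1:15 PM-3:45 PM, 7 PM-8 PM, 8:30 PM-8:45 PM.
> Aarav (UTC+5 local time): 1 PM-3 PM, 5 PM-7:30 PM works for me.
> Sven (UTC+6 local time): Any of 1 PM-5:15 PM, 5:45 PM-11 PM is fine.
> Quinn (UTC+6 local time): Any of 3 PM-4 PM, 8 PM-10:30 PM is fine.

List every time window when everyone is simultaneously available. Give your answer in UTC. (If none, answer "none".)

09:00-10:00, 14:00-14:30

Xiulan in UTC: 08:00-11:00, 13:45-16:15 (add 4h to convert from UTC-4).
Mateo in UTC: 07:00-12:15, 12:45-15:15 (subtract 5h to convert from UTC+5).
Arjun in UTC: 08:15-10:45, 14:00-15:00, 15:30-15:45 (subtract 5h to convert from UTC+5).
Aarav in UTC: 08:00-10:00, 12:00-14:30 (subtract 5h to convert from UTC+5).
Sven in UTC: 07:00-11:15, 11:45-17:00 (subtract 6h to convert from UTC+6).
Quinn in UTC: 09:00-10:00, 14:00-16:30 (subtract 6h to convert from UTC+6).
Xiulan ∩ Mateo: 08:00-11:00, 13:45-15:15.
Xiulan ∩ Mateo ∩ Arjun: 08:15-10:45, 14:00-15:00.
Xiulan ∩ Mateo ∩ Arjun ∩ Aarav: 08:15-10:00, 14:00-14:30.
Xiulan ∩ Mateo ∩ Arjun ∩ Aarav ∩ Sven: 08:15-10:00, 14:00-14:30.
Xiulan ∩ Mateo ∩ Arjun ∩ Aarav ∩ Sven ∩ Quinn: 09:00-10:00, 14:00-14:30.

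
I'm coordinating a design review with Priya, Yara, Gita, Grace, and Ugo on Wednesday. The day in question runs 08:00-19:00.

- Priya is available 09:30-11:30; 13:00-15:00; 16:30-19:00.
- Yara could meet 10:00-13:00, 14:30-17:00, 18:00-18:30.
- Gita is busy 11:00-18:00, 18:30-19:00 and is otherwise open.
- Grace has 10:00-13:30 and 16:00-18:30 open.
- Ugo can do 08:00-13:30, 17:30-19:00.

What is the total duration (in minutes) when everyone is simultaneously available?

Priya free: 09:30-11:30, 13:00-15:00, 16:30-19:00.
Yara free: 10:00-13:00, 14:30-17:00, 18:00-18:30.
Gita free: 08:00-11:00, 18:00-18:30 (invert busy blocks within the working day).
Grace free: 10:00-13:30, 16:00-18:30.
Ugo free: 08:00-13:30, 17:30-19:00.
Priya ∩ Yara: 10:00-11:30, 14:30-15:00, 16:30-17:00, 18:00-18:30.
Priya ∩ Yara ∩ Gita: 10:00-11:00, 18:00-18:30.
Priya ∩ Yara ∩ Gita ∩ Grace: 10:00-11:00, 18:00-18:30.
Priya ∩ Yara ∩ Gita ∩ Grace ∩ Ugo: 10:00-11:00, 18:00-18:30.
So the common availability across everyone is 10:00-11:00, 18:00-18:30.
Summing the common windows: 60 + 30 = 90 minutes.

90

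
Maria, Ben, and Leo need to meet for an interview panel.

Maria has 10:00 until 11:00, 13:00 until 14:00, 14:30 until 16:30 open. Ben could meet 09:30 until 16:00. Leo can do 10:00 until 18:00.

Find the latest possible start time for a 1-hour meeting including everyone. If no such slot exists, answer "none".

Maria ∩ Ben: 10:00-11:00, 13:00-14:00, 14:30-16:00.
Maria ∩ Ben ∩ Leo: 10:00-11:00, 13:00-14:00, 14:30-16:00.
So the common availability across everyone is 10:00-11:00, 13:00-14:00, 14:30-16:00.
The last common window of at least 60 minutes is 14:30-16:00; a 60-minute meeting can start as late as 15:00 and still end by 16:00.

15:00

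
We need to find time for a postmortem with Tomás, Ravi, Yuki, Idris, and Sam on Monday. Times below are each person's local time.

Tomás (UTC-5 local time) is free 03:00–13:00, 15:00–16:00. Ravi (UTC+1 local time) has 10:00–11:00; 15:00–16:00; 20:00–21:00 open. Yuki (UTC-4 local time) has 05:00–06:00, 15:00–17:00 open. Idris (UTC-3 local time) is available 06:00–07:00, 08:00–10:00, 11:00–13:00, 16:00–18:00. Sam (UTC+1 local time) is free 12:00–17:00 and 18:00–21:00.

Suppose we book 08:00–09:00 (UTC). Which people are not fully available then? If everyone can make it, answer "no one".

Idris, Ravi, Sam, Yuki

Tomás in UTC: 08:00-18:00, 20:00-21:00 (add 5h to convert from UTC-5).
Ravi in UTC: 09:00-10:00, 14:00-15:00, 19:00-20:00 (subtract 1h to convert from UTC+1).
Yuki in UTC: 09:00-10:00, 19:00-21:00 (add 4h to convert from UTC-4).
Idris in UTC: 09:00-10:00, 11:00-13:00, 14:00-16:00, 19:00-21:00 (add 3h to convert from UTC-3).
Sam in UTC: 11:00-16:00, 17:00-20:00 (subtract 1h to convert from UTC+1).
Tomás: free for 08:00-09:00. Ravi: not fully free for 08:00-09:00. Yuki: not fully free for 08:00-09:00. Idris: not fully free for 08:00-09:00. Sam: not fully free for 08:00-09:00.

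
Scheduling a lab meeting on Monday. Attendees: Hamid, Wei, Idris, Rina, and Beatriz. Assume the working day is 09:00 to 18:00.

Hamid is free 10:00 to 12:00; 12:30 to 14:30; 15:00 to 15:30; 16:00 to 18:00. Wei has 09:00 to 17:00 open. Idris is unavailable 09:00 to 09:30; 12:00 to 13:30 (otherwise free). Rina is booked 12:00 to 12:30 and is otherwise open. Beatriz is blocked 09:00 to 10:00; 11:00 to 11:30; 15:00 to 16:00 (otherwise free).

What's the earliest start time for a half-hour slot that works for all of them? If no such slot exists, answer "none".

10:00

Hamid free: 10:00-12:00, 12:30-14:30, 15:00-15:30, 16:00-18:00.
Wei free: 09:00-17:00.
Idris free: 09:30-12:00, 13:30-18:00 (invert busy blocks within the working day).
Rina free: 09:00-12:00, 12:30-18:00 (invert busy blocks within the working day).
Beatriz free: 10:00-11:00, 11:30-15:00, 16:00-18:00 (invert busy blocks within the working day).
Hamid ∩ Wei: 10:00-12:00, 12:30-14:30, 15:00-15:30, 16:00-17:00.
Hamid ∩ Wei ∩ Idris: 10:00-12:00, 13:30-14:30, 15:00-15:30, 16:00-17:00.
Hamid ∩ Wei ∩ Idris ∩ Rina: 10:00-12:00, 13:30-14:30, 15:00-15:30, 16:00-17:00.
Hamid ∩ Wei ∩ Idris ∩ Rina ∩ Beatriz: 10:00-11:00, 11:30-12:00, 13:30-14:30, 16:00-17:00.
Those are the intersection windows.
The first common window of at least 30 minutes is 10:00-11:00, so the earliest start is 10:00.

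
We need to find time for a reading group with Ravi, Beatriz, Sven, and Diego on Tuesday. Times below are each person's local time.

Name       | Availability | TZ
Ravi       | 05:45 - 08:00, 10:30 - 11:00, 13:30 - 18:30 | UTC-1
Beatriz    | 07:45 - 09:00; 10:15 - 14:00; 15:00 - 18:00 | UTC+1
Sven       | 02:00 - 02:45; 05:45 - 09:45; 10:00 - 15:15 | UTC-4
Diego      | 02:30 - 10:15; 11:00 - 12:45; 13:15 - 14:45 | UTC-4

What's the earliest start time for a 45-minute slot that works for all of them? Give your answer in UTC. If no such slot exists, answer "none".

Ravi in UTC: 06:45-09:00, 11:30-12:00, 14:30-19:30 (add 1h to convert from UTC-1).
Beatriz in UTC: 06:45-08:00, 09:15-13:00, 14:00-17:00 (subtract 1h to convert from UTC+1).
Sven in UTC: 06:00-06:45, 09:45-13:45, 14:00-19:15 (add 4h to convert from UTC-4).
Diego in UTC: 06:30-14:15, 15:00-16:45, 17:15-18:45 (add 4h to convert from UTC-4).
Ravi ∩ Beatriz: 06:45-08:00, 11:30-12:00, 14:30-17:00.
Ravi ∩ Beatriz ∩ Sven: 11:30-12:00, 14:30-17:00.
Ravi ∩ Beatriz ∩ Sven ∩ Diego: 11:30-12:00, 15:00-16:45.
The first common window of at least 45 minutes is 15:00-16:45, so the earliest start is 15:00.

15:00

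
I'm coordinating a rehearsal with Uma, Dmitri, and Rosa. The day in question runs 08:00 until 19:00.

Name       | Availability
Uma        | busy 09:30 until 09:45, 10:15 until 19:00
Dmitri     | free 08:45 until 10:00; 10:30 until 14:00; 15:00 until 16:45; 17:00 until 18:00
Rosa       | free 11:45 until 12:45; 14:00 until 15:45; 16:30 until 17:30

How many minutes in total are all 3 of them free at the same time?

Uma free: 08:00-09:30, 09:45-10:15 (invert busy blocks within the working day).
Dmitri free: 08:45-10:00, 10:30-14:00, 15:00-16:45, 17:00-18:00.
Rosa free: 11:45-12:45, 14:00-15:45, 16:30-17:30.
Uma ∩ Dmitri: 08:45-09:30, 09:45-10:00.
Uma ∩ Dmitri ∩ Rosa: ∅.
There is no time when everyone is free.
There is no common window, so the total is 0 minutes.

0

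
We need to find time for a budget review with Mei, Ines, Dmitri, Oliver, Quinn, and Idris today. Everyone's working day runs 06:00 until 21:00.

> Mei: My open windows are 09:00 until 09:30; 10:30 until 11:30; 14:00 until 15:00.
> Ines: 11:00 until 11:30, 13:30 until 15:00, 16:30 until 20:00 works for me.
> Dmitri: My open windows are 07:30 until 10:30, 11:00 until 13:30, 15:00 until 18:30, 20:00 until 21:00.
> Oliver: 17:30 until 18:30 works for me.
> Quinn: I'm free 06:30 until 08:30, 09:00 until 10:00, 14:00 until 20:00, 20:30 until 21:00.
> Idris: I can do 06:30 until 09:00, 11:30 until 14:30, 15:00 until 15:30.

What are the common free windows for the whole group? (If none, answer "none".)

none

Mei ∩ Ines: 11:00-11:30, 14:00-15:00.
Mei ∩ Ines ∩ Dmitri: 11:00-11:30.
Mei ∩ Ines ∩ Dmitri ∩ Oliver: ∅.
Mei ∩ Ines ∩ Dmitri ∩ Oliver ∩ Quinn: ∅.
Mei ∩ Ines ∩ Dmitri ∩ Oliver ∩ Quinn ∩ Idris: ∅.
There is no time when everyone is free.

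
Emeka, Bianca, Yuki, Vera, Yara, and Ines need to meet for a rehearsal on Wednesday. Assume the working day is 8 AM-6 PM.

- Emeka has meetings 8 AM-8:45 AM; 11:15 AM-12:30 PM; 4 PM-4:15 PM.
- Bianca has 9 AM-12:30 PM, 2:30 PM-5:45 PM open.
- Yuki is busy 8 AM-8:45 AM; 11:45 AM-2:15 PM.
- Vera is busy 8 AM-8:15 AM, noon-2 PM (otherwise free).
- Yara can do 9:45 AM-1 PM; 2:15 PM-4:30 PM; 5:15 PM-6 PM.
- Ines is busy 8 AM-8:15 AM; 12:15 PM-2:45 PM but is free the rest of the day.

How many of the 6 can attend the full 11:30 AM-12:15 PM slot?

3

Emeka free: 08:45-11:15, 12:30-16:00, 16:15-18:00 (invert busy blocks within the working day).
Bianca free: 09:00-12:30, 14:30-17:45.
Yuki free: 08:45-11:45, 14:15-18:00 (invert busy blocks within the working day).
Vera free: 08:15-12:00, 14:00-18:00 (invert busy blocks within the working day).
Yara free: 09:45-13:00, 14:15-16:30, 17:15-18:00.
Ines free: 08:15-12:15, 14:45-18:00 (invert busy blocks within the working day).
Bianca, Yara, and Ines can make the full 11:30-12:15 slot — that's 3.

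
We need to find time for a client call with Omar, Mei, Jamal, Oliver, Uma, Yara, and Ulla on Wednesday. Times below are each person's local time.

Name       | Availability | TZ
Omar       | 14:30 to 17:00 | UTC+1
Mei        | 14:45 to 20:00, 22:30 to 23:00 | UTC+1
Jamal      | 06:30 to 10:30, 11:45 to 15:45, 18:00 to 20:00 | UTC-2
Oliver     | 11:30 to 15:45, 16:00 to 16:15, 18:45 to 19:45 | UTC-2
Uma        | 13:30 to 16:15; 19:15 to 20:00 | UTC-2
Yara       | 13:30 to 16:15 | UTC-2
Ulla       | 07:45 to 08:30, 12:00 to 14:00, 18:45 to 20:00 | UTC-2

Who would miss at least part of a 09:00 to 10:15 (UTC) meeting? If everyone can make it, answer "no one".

Omar in UTC: 13:30-16:00 (subtract 1h to convert from UTC+1).
Mei in UTC: 13:45-19:00, 21:30-22:00 (subtract 1h to convert from UTC+1).
Jamal in UTC: 08:30-12:30, 13:45-17:45, 20:00-22:00 (add 2h to convert from UTC-2).
Oliver in UTC: 13:30-17:45, 18:00-18:15, 20:45-21:45 (add 2h to convert from UTC-2).
Uma in UTC: 15:30-18:15, 21:15-22:00 (add 2h to convert from UTC-2).
Yara in UTC: 15:30-18:15 (add 2h to convert from UTC-2).
Ulla in UTC: 09:45-10:30, 14:00-16:00, 20:45-22:00 (add 2h to convert from UTC-2).
Omar: not fully free for 09:00-10:15. Mei: not fully free for 09:00-10:15. Jamal: free for 09:00-10:15. Oliver: not fully free for 09:00-10:15. Uma: not fully free for 09:00-10:15. Yara: not fully free for 09:00-10:15. Ulla: not fully free for 09:00-10:15.

Mei, Oliver, Omar, Ulla, Uma, Yara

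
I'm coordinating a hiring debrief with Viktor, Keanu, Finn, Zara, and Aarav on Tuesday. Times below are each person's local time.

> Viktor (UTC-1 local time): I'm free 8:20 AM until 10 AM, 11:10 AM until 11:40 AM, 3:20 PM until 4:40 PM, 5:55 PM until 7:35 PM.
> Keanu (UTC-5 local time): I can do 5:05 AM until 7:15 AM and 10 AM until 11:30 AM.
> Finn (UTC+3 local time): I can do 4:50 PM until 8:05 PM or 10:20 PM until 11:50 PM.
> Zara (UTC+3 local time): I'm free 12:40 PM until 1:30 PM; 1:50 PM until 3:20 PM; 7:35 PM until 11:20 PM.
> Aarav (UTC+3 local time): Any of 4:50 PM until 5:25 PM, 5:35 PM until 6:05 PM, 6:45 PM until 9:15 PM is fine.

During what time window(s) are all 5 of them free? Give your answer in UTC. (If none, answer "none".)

none

Viktor in UTC: 09:20-11:00, 12:10-12:40, 16:20-17:40, 18:55-20:35 (add 1h to convert from UTC-1).
Keanu in UTC: 10:05-12:15, 15:00-16:30 (add 5h to convert from UTC-5).
Finn in UTC: 13:50-17:05, 19:20-20:50 (subtract 3h to convert from UTC+3).
Zara in UTC: 09:40-10:30, 10:50-12:20, 16:35-20:20 (subtract 3h to convert from UTC+3).
Aarav in UTC: 13:50-14:25, 14:35-15:05, 15:45-18:15 (subtract 3h to convert from UTC+3).
Viktor ∩ Keanu: 10:05-11:00, 12:10-12:15, 16:20-16:30.
Viktor ∩ Keanu ∩ Finn: 16:20-16:30.
Viktor ∩ Keanu ∩ Finn ∩ Zara: ∅.
Viktor ∩ Keanu ∩ Finn ∩ Zara ∩ Aarav: ∅.
There is no time when everyone is free.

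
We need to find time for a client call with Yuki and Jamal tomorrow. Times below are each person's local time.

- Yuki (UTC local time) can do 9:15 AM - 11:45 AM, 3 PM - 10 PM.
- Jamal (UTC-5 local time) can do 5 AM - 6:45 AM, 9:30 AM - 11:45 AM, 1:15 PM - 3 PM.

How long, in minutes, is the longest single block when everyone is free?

Yuki in UTC: 09:15-11:45, 15:00-22:00.
Jamal in UTC: 10:00-11:45, 14:30-16:45, 18:15-20:00 (add 5h to convert from UTC-5).
Yuki ∩ Jamal: 10:00-11:45, 15:00-16:45, 18:15-20:00.
The longest is 10:00-11:45 at 105 minutes.

105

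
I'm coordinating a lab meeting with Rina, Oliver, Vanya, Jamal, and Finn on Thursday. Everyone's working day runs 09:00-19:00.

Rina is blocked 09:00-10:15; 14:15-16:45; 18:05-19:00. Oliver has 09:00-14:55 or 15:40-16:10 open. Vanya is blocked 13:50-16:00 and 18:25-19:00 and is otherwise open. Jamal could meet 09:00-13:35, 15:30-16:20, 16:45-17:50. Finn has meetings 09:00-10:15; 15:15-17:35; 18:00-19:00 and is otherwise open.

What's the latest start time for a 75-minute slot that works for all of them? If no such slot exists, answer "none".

12:20

Rina free: 10:15-14:15, 16:45-18:05 (invert busy blocks within the working day).
Oliver free: 09:00-14:55, 15:40-16:10.
Vanya free: 09:00-13:50, 16:00-18:25 (invert busy blocks within the working day).
Jamal free: 09:00-13:35, 15:30-16:20, 16:45-17:50.
Finn free: 10:15-15:15, 17:35-18:00 (invert busy blocks within the working day).
Rina ∩ Oliver: 10:15-14:15.
Rina ∩ Oliver ∩ Vanya: 10:15-13:50.
Rina ∩ Oliver ∩ Vanya ∩ Jamal: 10:15-13:35.
Rina ∩ Oliver ∩ Vanya ∩ Jamal ∩ Finn: 10:15-13:35.
The last common window of at least 75 minutes is 10:15-13:35; a 75-minute meeting can start as late as 12:20 and still end by 13:35.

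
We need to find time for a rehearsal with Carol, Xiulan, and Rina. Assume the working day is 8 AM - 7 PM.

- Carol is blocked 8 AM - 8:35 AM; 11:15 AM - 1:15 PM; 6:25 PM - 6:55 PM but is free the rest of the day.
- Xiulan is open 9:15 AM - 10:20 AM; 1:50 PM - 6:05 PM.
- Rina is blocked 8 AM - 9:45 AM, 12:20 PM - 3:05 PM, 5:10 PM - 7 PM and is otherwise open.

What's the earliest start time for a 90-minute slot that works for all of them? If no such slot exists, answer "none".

Carol free: 08:35-11:15, 13:15-18:25, 18:55-19:00 (invert busy blocks within the working day).
Xiulan free: 09:15-10:20, 13:50-18:05.
Rina free: 09:45-12:20, 15:05-17:10 (invert busy blocks within the working day).
Carol ∩ Xiulan: 09:15-10:20, 13:50-18:05.
Carol ∩ Xiulan ∩ Rina: 09:45-10:20, 15:05-17:10.
The first common window of at least 90 minutes is 15:05-17:10, so the earliest start is 15:05.

15:05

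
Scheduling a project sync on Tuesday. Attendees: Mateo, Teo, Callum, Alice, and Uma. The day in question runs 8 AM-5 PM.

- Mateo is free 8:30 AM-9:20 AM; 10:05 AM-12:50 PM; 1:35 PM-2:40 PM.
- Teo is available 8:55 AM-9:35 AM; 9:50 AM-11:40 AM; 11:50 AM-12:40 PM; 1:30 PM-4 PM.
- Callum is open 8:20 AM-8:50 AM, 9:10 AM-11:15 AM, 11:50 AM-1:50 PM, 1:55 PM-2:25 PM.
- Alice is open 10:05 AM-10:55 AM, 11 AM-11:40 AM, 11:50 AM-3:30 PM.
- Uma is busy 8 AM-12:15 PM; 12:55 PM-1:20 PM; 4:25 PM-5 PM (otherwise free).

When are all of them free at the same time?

Mateo free: 08:30-09:20, 10:05-12:50, 13:35-14:40.
Teo free: 08:55-09:35, 09:50-11:40, 11:50-12:40, 13:30-16:00.
Callum free: 08:20-08:50, 09:10-11:15, 11:50-13:50, 13:55-14:25.
Alice free: 10:05-10:55, 11:00-11:40, 11:50-15:30.
Uma free: 12:15-12:55, 13:20-16:25 (invert busy blocks within the working day).
Mateo ∩ Teo: 08:55-09:20, 10:05-11:40, 11:50-12:40, 13:35-14:40.
Mateo ∩ Teo ∩ Callum: 09:10-09:20, 10:05-11:15, 11:50-12:40, 13:35-13:50, 13:55-14:25.
Mateo ∩ Teo ∩ Callum ∩ Alice: 10:05-10:55, 11:00-11:15, 11:50-12:40, 13:35-13:50, 13:55-14:25.
Mateo ∩ Teo ∩ Callum ∩ Alice ∩ Uma: 12:15-12:40, 13:35-13:50, 13:55-14:25.
Those are the intersection windows.

12:15-12:40, 13:35-13:50, 13:55-14:25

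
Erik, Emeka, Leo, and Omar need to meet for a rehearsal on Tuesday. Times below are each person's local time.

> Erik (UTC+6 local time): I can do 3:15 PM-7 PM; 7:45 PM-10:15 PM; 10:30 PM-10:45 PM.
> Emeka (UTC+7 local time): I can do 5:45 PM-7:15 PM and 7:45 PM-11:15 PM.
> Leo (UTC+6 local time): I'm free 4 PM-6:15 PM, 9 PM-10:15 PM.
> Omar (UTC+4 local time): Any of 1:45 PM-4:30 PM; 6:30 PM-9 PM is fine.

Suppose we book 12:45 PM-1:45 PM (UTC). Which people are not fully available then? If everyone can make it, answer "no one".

Erik in UTC: 09:15-13:00, 13:45-16:15, 16:30-16:45 (subtract 6h to convert from UTC+6).
Emeka in UTC: 10:45-12:15, 12:45-16:15 (subtract 7h to convert from UTC+7).
Leo in UTC: 10:00-12:15, 15:00-16:15 (subtract 6h to convert from UTC+6).
Omar in UTC: 09:45-12:30, 14:30-17:00 (subtract 4h to convert from UTC+4).
Erik: not fully free for 12:45-13:45. Emeka: free for 12:45-13:45. Leo: not fully free for 12:45-13:45. Omar: not fully free for 12:45-13:45.

Erik, Leo, Omar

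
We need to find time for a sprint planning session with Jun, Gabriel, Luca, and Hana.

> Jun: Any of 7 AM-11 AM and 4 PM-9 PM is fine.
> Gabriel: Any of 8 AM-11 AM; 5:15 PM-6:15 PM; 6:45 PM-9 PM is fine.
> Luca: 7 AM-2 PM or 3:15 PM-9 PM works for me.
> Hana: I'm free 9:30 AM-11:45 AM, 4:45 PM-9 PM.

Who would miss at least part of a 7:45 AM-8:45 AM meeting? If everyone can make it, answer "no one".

Jun: free for 07:45-08:45. Gabriel: not fully free for 07:45-08:45. Luca: free for 07:45-08:45. Hana: not fully free for 07:45-08:45.

Gabriel, Hana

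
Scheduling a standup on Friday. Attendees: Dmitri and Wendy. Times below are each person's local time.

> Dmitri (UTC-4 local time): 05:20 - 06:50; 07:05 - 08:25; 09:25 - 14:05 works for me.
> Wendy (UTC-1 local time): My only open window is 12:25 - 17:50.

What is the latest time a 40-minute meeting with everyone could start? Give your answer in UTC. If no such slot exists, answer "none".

Dmitri in UTC: 09:20-10:50, 11:05-12:25, 13:25-18:05 (add 4h to convert from UTC-4).
Wendy in UTC: 13:25-18:50 (add 1h to convert from UTC-1).
Dmitri ∩ Wendy: 13:25-18:05.
So the common availability across everyone is 13:25-18:05.
The last common window of at least 40 minutes is 13:25-18:05; a 40-minute meeting can start as late as 17:25 and still end by 18:05.

17:25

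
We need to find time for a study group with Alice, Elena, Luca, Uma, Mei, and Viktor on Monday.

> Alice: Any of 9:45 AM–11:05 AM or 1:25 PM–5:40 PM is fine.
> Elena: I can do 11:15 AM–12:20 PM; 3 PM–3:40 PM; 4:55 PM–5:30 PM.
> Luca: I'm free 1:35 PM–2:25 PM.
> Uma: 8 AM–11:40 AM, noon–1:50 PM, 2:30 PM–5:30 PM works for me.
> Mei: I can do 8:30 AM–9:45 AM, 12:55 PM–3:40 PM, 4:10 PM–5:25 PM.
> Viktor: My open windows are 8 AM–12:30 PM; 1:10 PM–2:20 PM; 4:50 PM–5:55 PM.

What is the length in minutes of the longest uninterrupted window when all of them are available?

0

Alice ∩ Elena: 15:00-15:40, 16:55-17:30.
Alice ∩ Elena ∩ Luca: ∅.
Alice ∩ Elena ∩ Luca ∩ Uma: ∅.
Alice ∩ Elena ∩ Luca ∩ Uma ∩ Mei: ∅.
Alice ∩ Elena ∩ Luca ∩ Uma ∩ Mei ∩ Viktor: ∅.
There is no time when everyone is free.
No common window exists, so the longest block is 0 minutes.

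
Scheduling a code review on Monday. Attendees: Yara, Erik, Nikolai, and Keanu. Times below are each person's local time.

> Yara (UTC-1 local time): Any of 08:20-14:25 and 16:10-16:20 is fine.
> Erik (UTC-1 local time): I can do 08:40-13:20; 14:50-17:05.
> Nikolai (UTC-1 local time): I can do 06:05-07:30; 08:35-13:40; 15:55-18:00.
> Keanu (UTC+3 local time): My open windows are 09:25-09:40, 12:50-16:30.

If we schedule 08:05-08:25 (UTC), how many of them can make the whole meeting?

1

Yara in UTC: 09:20-15:25, 17:10-17:20 (add 1h to convert from UTC-1).
Erik in UTC: 09:40-14:20, 15:50-18:05 (add 1h to convert from UTC-1).
Nikolai in UTC: 07:05-08:30, 09:35-14:40, 16:55-19:00 (add 1h to convert from UTC-1).
Keanu in UTC: 06:25-06:40, 09:50-13:30 (subtract 3h to convert from UTC+3).
Nikolai can make the full 08:05-08:25 slot — that's 1.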